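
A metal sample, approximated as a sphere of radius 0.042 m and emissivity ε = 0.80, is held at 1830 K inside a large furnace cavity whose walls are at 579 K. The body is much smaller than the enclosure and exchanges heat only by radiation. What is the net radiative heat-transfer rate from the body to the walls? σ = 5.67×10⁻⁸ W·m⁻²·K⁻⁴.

For a small grey body in a large enclosure: P_net = εσA(T_body⁴ − T_wall⁴).
A = 4πr² = 0.02217 m²; T_body⁴ − T_wall⁴ = 1.122×10¹³ − 1.124×10¹¹ = 1.110×10¹³ K⁴.
|P_net| = 0.80·5.67×10⁻⁸·0.02217·1.110×10¹³.

P_net ≈ 11200 W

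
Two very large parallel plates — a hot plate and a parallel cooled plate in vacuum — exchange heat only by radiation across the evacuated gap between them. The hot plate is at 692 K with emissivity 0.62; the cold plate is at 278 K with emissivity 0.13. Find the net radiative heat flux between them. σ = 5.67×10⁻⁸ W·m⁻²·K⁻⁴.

For two infinite grey parallel plates, q = σ(T₁⁴ − T₂⁴)/(1/ε₁ + 1/ε₂ − 1).
T₁⁴ − T₂⁴ = 2.293×10¹¹ − 5.973×10⁹ = 2.233×10¹¹ K⁴.
1/ε₁ + 1/ε₂ − 1 = 1.613 + 7.692 − 1 = 8.305.
q = 5.67×10⁻⁸ × 2.233×10¹¹ / 8.305.

q ≈ 1520 W/m²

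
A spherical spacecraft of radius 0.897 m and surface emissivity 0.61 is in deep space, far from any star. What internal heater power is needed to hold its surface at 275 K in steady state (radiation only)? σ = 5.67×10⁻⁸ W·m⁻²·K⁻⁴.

P ≈ 2000 W

P = εσ·4πr²·T⁴.
4πr² = 10.11 m²; T⁴ = 5.719×10⁹ K⁴.
P = 0.61·5.67×10⁻⁸·10.11·5.719×10⁹.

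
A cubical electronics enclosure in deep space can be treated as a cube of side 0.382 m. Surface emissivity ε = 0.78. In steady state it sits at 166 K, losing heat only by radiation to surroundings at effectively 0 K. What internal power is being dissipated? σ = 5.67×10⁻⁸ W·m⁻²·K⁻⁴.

Steady state: P = εσA T⁴.
A = 6L² = 0.8755 m²; T⁴ = (166)⁴ = 7.593×10⁸ K⁴.
P = 0.78 × 5.67×10⁻⁸ × 0.8755 × 7.593×10⁸.

P ≈ 29.4 W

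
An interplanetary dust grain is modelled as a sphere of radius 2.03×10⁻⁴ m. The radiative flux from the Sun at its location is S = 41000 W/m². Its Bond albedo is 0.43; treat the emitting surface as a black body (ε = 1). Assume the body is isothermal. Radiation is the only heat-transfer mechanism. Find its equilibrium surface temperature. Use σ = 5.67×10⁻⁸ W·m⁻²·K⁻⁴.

At equilibrium, absorbed power = emitted power.
Absorbing cross-section = πr² = 1.295×10⁻⁷ m²; emitting surface = 4πr² = 5.178×10⁻⁷ m² (ratio 4).
(1−a)S·A_cross = εσ·A_surf·T⁴  ⇒  T⁴ = (1−a)S/(4σ).
T⁴ = 0.570·41000/(4·5.67×10⁻⁸) = 1.030×10¹¹ K⁴.
T = (1.030×10¹¹)^(1/4).

T ≈ 567 K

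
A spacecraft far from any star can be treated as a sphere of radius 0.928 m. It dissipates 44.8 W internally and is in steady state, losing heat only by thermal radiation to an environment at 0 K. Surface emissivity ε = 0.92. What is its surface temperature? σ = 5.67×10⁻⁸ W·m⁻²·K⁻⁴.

Steady state: internal power = radiated power, P = εσA T⁴.
Radiating area A = 4πr² = 10.82 m².
T⁴ = P/(εσA) = 44.8/(0.92·5.67×10⁻⁸·10.82) = 7.936×10⁷ K⁴.
T = (7.936×10⁷)^(1/4).

T ≈ 94.4 K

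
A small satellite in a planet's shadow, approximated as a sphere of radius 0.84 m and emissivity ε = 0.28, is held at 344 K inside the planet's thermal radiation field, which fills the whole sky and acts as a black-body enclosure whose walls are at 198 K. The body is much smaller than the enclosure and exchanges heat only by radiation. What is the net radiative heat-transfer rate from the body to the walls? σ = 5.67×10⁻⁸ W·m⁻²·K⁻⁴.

For a small grey body in a large enclosure: P_net = εσA(T_body⁴ − T_wall⁴).
A = 4πr² = 8.867 m²; T_body⁴ − T_wall⁴ = 1.400×10¹⁰ − 1.537×10⁹ = 1.247×10¹⁰ K⁴.
|P_net| = 0.28·5.67×10⁻⁸·8.867·1.247×10¹⁰.

P_net ≈ 1750 W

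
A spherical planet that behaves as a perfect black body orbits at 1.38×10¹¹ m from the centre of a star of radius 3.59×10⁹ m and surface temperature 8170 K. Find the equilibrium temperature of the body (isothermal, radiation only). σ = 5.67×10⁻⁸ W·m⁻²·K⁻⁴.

The star's surface emits σT_*⁴; at distance d the flux is S = σT_*⁴(R_*/d)².
S = 5.67×10⁻⁸·(8170)⁴·(3.59×10⁹/1.38×10¹¹)² = 1.710×10⁵ W/m².
For an isothermal sphere T⁴ = (1−a)S/(4σ) = 7.538×10¹¹ K⁴.

T ≈ 932 K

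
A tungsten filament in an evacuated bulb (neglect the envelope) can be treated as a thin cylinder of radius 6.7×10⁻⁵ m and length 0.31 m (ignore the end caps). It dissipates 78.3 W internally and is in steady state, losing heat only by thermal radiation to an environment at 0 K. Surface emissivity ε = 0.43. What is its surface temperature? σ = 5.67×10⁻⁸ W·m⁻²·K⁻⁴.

Steady state: internal power = radiated power, P = εσA T⁴.
Radiating area A = 2πrL = 1.305×10⁻⁴ m².
T⁴ = P/(εσA) = 78.3/(0.43·5.67×10⁻⁸·1.305×10⁻⁴) = 2.461×10¹³ K⁴.
T = (2.461×10¹³)^(1/4).

T ≈ 2230 K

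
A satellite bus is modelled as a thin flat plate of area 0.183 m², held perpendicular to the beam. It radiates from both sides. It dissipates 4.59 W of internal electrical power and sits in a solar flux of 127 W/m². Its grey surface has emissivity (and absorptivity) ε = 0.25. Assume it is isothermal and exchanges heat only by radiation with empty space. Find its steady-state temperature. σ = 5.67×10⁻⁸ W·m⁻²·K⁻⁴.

T ≈ 212 K

At steady state, absorbed solar power + internal power = radiated power.
Absorbed: α·S·A_cross = 0.25·127·0.1830 = 5.810 W (cross-section A).
Total input = 5.810 + 4.59 = 10.40 W.
Radiated: εσ·A_surf·T⁴ with A_surf = 2A = 0.3660 m².
T⁴ = 10.40/(0.25·5.67×10⁻⁸·0.3660) = 2.005×10⁹ K⁴.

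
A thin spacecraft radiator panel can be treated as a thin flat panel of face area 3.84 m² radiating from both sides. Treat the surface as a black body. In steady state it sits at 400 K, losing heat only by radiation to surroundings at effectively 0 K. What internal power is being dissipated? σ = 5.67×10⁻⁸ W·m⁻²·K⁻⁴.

P ≈ 11100 W

Steady state: P = εσA T⁴.
A = 2·3.84 = 7.680 m²; T⁴ = (400)⁴ = 2.560×10¹⁰ K⁴.
P = 1.0 × 5.67×10⁻⁸ × 7.680 × 2.560×10¹⁰.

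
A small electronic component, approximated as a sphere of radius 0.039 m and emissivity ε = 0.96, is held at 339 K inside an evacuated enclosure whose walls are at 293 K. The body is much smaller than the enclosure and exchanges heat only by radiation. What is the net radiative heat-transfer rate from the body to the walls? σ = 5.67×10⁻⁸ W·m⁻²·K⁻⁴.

For a small grey body in a large enclosure: P_net = εσA(T_body⁴ − T_wall⁴).
A = 4πr² = 0.01911 m²; T_body⁴ − T_wall⁴ = 1.321×10¹⁰ − 7.370×10⁹ = 5.837×10⁹ K⁴.
|P_net| = 0.96·5.67×10⁻⁸·0.01911·5.837×10⁹.

P_net ≈ 6.07 W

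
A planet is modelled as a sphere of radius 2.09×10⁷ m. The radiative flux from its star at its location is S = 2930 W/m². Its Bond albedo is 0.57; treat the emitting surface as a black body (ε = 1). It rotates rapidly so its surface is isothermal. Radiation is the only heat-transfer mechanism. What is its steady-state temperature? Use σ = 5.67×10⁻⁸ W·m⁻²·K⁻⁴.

T ≈ 273 K

At equilibrium, absorbed power = emitted power.
Absorbing cross-section = πr² = 1.372×10¹⁵ m²; emitting surface = 4πr² = 5.489×10¹⁵ m² (ratio 4).
(1−a)S·A_cross = εσ·A_surf·T⁴  ⇒  T⁴ = (1−a)S/(4σ).
T⁴ = 0.430·2930/(4·5.67×10⁻⁸) = 5.555×10⁹ K⁴.
T = (5.555×10⁹)^(1/4).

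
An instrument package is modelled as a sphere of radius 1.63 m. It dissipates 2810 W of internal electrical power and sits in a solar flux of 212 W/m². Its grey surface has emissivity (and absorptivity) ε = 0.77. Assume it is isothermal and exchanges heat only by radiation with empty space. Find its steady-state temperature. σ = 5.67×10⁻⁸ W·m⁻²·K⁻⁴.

At steady state, absorbed solar power + internal power = radiated power.
Absorbed: α·S·A_cross = 0.77·212·8.347 = 1363 W (cross-section πr²).
Total input = 1363 + 2810 = 4173 W.
Radiated: εσ·A_surf·T⁴ with A_surf = 4πr² = 33.39 m².
T⁴ = 4173/(0.77·5.67×10⁻⁸·33.39) = 2.862×10⁹ K⁴.

T ≈ 231 K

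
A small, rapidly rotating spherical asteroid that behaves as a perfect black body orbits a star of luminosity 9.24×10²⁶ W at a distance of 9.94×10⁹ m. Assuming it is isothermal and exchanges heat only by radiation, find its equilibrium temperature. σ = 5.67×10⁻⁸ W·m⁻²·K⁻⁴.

First find the stellar flux at distance d: S = L/(4πd²) = 9.24×10²⁶/(4π·(9.94×10⁹)²) = 7.442×10⁵ W/m².
For an isothermal sphere, absorbed (1−a)S·πr² = emitted σ·4πr²·T⁴, so T⁴ = (1−a)S/(4σ).
T⁴ = 1.00·7.442×10⁵/(4·5.67×10⁻⁸) = 3.281×10¹² K⁴.

T ≈ 1350 K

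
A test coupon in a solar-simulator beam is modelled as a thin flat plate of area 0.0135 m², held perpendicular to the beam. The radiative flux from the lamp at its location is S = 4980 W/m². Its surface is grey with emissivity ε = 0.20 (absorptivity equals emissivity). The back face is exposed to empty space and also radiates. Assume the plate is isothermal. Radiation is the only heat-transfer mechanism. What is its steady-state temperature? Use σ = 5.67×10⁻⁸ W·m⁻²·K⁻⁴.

T ≈ 458 K

At equilibrium, absorbed power = emitted power.
Absorbing cross-section = A = 0.01350 m²; emitting surface = 2A = 0.02700 m² (ratio 2).
εS·A_cross = εσ·A_surf·T⁴  ⇒  T⁴ = S/(2σ)   (ε cancels).
T⁴ = 4980/(2·5.67×10⁻⁸) = 4.392×10¹⁰ K⁴.
T = (4.392×10¹⁰)^(1/4).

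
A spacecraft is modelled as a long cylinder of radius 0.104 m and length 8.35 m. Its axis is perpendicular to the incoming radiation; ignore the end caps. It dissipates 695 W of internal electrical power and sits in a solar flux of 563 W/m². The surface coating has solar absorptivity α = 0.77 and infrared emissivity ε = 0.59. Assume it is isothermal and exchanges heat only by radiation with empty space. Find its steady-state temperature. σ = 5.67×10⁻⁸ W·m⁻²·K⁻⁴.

At steady state, absorbed solar power + internal power = radiated power.
Absorbed: α·S·A_cross = 0.77·563·1.737 = 752.9 W (cross-section 2rL).
Total input = 752.9 + 695 = 1448 W.
Radiated: εσ·A_surf·T⁴ with A_surf = 2πrL = 5.456 m².
T⁴ = 1448/(0.59·5.67×10⁻⁸·5.456) = 7.932×10⁹ K⁴.

T ≈ 298 K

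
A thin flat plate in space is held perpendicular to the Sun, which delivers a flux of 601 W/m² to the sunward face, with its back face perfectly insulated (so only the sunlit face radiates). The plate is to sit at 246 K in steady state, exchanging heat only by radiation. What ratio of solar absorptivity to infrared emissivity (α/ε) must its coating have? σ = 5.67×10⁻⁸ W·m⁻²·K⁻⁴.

Balance: αS·A = εσ·1A·T⁴ ⇒ α/ε = σT⁴/S.
α/ε = 5.67×10⁻⁸·(246)⁴/601 = 5.67×10⁻⁸·3.662×10⁹/601.

α/ε ≈ 0.346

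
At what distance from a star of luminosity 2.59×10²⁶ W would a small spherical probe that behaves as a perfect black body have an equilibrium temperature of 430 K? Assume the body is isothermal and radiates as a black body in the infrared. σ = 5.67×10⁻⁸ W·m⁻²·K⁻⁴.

d ≈ 5.16×10¹⁰ m

For an isothermal black-emitting sphere, (1−a)S·πr² = σ·4πr²·T⁴ ⇒ S = 4σT⁴/(1−a).
S = 4·5.67×10⁻⁸·(430)⁴/1.00 = 7754 W/m².
Flux falls as S = L/(4πd²), so d = √(L/(4πS)) = √(2.59×10²⁶/(4π·7754)).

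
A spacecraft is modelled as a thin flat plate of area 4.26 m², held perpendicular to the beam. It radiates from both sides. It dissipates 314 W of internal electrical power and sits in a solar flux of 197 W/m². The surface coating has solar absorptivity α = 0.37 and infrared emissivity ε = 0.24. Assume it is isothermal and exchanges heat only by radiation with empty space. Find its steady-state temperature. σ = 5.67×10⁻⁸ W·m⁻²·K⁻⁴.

T ≈ 271 K

At steady state, absorbed solar power + internal power = radiated power.
Absorbed: α·S·A_cross = 0.37·197·4.260 = 310.5 W (cross-section A).
Total input = 310.5 + 314 = 624.5 W.
Radiated: εσ·A_surf·T⁴ with A_surf = 2A = 8.520 m².
T⁴ = 624.5/(0.24·5.67×10⁻⁸·8.520) = 5.386×10⁹ K⁴.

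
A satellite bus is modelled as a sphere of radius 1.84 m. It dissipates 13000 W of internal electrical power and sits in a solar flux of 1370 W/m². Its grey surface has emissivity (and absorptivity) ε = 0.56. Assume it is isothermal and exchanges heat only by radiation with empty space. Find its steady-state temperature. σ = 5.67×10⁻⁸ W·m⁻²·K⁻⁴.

T ≈ 354 K

At steady state, absorbed solar power + internal power = radiated power.
Absorbed: α·S·A_cross = 0.56·1370·10.64 = 8160 W (cross-section πr²).
Total input = 8160 + 13000 = 21160 W.
Radiated: εσ·A_surf·T⁴ with A_surf = 4πr² = 42.54 m².
T⁴ = 21160/(0.56·5.67×10⁻⁸·42.54) = 1.566×10¹⁰ K⁴.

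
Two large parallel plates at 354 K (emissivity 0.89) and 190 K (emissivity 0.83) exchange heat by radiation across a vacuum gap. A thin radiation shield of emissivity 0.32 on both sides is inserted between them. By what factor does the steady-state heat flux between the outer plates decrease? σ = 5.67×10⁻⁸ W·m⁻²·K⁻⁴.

Without shield: q₀ = σΔ(T⁴)/(1/ε₁+1/ε₂−1) with denominator 1.328.
With shield the two gaps are in series; the resistances add: (1/ε₁+1/ε_s−1)+(1/ε_s+1/ε₂−1) = 3.249+3.330 = 6.578.
Heat-flux ratio q₀/q = 6.578/1.328.

factor ≈ 4.95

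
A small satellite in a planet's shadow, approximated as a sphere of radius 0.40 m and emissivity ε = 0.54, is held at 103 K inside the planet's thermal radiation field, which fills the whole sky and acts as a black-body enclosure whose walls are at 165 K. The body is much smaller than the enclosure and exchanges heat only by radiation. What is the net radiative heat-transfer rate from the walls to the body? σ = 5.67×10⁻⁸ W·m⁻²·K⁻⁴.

For a small grey body in a large enclosure: P_net = εσA(T_body⁴ − T_wall⁴).
A = 4πr² = 2.011 m²; T_body⁴ − T_wall⁴ = 1.126×10⁸ − 7.412×10⁸ = -6.286×10⁸ K⁴.
|P_net| = 0.54·5.67×10⁻⁸·2.011·6.286×10⁸.

P_net ≈ 38.7 W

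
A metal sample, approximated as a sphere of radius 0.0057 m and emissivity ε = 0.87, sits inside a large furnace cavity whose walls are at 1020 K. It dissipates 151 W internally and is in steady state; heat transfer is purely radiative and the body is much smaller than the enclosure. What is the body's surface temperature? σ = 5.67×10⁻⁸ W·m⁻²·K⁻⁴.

For a small grey body in a large enclosure, net radiated power = εσA(T⁴ − T_w⁴).
Steady state: P = εσA(T⁴ − T_w⁴) with A = 4πr² = 4.083×10⁻⁴ m².
T⁴ = P/(εσA) + T_w⁴ = 151/(0.87·5.67×10⁻⁸·4.083×10⁻⁴) + (1020)⁴
    = 7.497×10¹² + 1.082×10¹² = 8.580×10¹² K⁴.

T ≈ 1710 K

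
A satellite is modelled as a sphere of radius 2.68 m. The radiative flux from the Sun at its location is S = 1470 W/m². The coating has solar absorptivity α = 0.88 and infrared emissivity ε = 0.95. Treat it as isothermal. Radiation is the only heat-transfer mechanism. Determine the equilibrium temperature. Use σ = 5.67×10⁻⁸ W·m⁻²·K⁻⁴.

At equilibrium, absorbed power = emitted power.
Absorbing cross-section = πr² = 22.56 m²; emitting surface = 4πr² = 90.26 m² (ratio 4).
αS·A_cross = εσ·A_surf·T⁴  ⇒  T⁴ = αS/(ε·4σ).
T⁴ = 0.880·1470/(0.95·4·5.67×10⁻⁸) = 6.004×10⁹ K⁴.
T = (6.004×10⁹)^(1/4).

T ≈ 278 K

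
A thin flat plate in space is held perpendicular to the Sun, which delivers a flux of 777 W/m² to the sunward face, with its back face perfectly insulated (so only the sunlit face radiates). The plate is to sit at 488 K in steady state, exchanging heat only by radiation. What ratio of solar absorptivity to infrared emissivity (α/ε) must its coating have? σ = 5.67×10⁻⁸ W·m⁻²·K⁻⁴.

α/ε ≈ 4.14

Balance: αS·A = εσ·1A·T⁴ ⇒ α/ε = σT⁴/S.
α/ε = 5.67×10⁻⁸·(488)⁴/777 = 5.67×10⁻⁸·5.671×10¹⁰/777.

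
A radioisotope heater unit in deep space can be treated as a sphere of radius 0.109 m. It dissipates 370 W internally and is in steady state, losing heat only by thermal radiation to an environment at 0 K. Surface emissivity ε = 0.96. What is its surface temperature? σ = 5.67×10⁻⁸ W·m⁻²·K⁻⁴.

T ≈ 462 K

Steady state: internal power = radiated power, P = εσA T⁴.
Radiating area A = 4πr² = 0.1493 m².
T⁴ = P/(εσA) = 370/(0.96·5.67×10⁻⁸·0.1493) = 4.553×10¹⁰ K⁴.
T = (4.553×10¹⁰)^(1/4).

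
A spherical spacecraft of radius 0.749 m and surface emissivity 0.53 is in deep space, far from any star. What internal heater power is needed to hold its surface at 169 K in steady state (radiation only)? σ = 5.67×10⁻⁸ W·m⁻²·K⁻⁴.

P = εσ·4πr²·T⁴.
4πr² = 7.050 m²; T⁴ = 8.157×10⁸ K⁴.
P = 0.53·5.67×10⁻⁸·7.050·8.157×10⁸.

P ≈ 173 W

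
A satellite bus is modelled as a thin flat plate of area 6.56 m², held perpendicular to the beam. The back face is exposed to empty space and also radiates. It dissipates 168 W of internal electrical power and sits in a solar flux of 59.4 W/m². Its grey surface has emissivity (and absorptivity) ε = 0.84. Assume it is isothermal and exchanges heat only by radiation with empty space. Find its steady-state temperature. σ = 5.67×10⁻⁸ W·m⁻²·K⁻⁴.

T ≈ 168 K

At steady state, absorbed solar power + internal power = radiated power.
Absorbed: α·S·A_cross = 0.84·59.4·6.560 = 327.3 W (cross-section A).
Total input = 327.3 + 168 = 495.3 W.
Radiated: εσ·A_surf·T⁴ with A_surf = 2A = 13.12 m².
T⁴ = 495.3/(0.84·5.67×10⁻⁸·13.12) = 7.927×10⁸ K⁴.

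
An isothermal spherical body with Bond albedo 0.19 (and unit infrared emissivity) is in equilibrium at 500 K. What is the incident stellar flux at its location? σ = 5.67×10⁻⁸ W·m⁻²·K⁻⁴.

S ≈ 17500 W/m²

(1−a)S·πr² = σ·4πr²·T⁴ ⇒ S = 4σT⁴/(1−a).
S = 4·5.67×10⁻⁸·6.250×10¹⁰/0.810.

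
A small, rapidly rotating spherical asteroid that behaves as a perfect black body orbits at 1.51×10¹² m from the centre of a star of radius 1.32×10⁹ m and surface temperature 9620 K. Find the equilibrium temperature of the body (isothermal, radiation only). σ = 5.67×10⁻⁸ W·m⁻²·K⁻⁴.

T ≈ 201 K

The star's surface emits σT_*⁴; at distance d the flux is S = σT_*⁴(R_*/d)².
S = 5.67×10⁻⁸·(9620)⁴·(1.32×10⁹/1.51×10¹²)² = 371.1 W/m².
For an isothermal sphere T⁴ = (1−a)S/(4σ) = 1.636×10⁹ K⁴.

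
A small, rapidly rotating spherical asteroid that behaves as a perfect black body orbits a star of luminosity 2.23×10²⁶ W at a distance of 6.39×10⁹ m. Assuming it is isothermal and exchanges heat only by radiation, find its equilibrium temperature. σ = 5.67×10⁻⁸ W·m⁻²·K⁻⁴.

First find the stellar flux at distance d: S = L/(4πd²) = 2.23×10²⁶/(4π·(6.39×10⁹)²) = 4.346×10⁵ W/m².
For an isothermal sphere, absorbed (1−a)S·πr² = emitted σ·4πr²·T⁴, so T⁴ = (1−a)S/(4σ).
T⁴ = 1.00·4.346×10⁵/(4·5.67×10⁻⁸) = 1.916×10¹² K⁴.

T ≈ 1180 K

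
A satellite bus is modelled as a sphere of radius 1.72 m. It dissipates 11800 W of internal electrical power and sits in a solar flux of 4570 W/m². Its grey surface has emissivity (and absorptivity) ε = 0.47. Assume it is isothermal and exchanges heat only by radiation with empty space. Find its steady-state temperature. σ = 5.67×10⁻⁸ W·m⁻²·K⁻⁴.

T ≈ 423 K

At steady state, absorbed solar power + internal power = radiated power.
Absorbed: α·S·A_cross = 0.47·4570·9.294 = 19960 W (cross-section πr²).
Total input = 19960 + 11800 = 31760 W.
Radiated: εσ·A_surf·T⁴ with A_surf = 4πr² = 37.18 m².
T⁴ = 31760/(0.47·5.67×10⁻⁸·37.18) = 3.206×10¹⁰ K⁴.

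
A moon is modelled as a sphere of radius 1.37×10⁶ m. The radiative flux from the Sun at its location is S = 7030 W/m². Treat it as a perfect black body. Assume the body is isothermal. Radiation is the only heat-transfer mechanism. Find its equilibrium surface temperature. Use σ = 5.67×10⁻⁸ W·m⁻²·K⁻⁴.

T ≈ 420 K

At equilibrium, absorbed power = emitted power.
Absorbing cross-section = πr² = 5.896×10¹² m²; emitting surface = 4πr² = 2.359×10¹³ m² (ratio 4).
S·A_cross = εσ·A_surf·T⁴  ⇒  T⁴ = S/(4σ).
T⁴ = 1.00·7030/(4·5.67×10⁻⁸) = 3.100×10¹⁰ K⁴.
T = (3.100×10¹⁰)^(1/4).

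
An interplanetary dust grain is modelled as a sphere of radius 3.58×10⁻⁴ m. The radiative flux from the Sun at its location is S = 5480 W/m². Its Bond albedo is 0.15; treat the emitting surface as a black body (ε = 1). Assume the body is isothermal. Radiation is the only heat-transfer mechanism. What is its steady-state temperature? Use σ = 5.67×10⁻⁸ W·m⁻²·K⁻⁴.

T ≈ 379 K

At equilibrium, absorbed power = emitted power.
Absorbing cross-section = πr² = 4.026×10⁻⁷ m²; emitting surface = 4πr² = 1.611×10⁻⁶ m² (ratio 4).
(1−a)S·A_cross = εσ·A_surf·T⁴  ⇒  T⁴ = (1−a)S/(4σ).
T⁴ = 0.850·5480/(4·5.67×10⁻⁸) = 2.054×10¹⁰ K⁴.
T = (2.054×10¹⁰)^(1/4).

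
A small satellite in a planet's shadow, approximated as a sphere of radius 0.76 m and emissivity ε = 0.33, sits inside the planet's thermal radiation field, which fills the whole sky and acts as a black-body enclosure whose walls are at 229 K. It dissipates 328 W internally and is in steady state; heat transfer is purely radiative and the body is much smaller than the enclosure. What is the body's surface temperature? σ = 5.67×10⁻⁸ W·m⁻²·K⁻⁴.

T ≈ 268 K

For a small grey body in a large enclosure, net radiated power = εσA(T⁴ − T_w⁴).
Steady state: P = εσA(T⁴ − T_w⁴) with A = 4πr² = 7.258 m².
T⁴ = P/(εσA) + T_w⁴ = 328/(0.33·5.67×10⁻⁸·7.258) + (229)⁴
    = 2.415×10⁹ + 2.750×10⁹ = 5.165×10⁹ K⁴.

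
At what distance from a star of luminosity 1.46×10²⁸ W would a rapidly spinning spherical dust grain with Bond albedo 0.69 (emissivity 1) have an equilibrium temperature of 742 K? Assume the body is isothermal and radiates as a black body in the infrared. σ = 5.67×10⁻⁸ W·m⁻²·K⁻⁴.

For an isothermal black-emitting sphere, (1−a)S·πr² = σ·4πr²·T⁴ ⇒ S = 4σT⁴/(1−a).
S = 4·5.67×10⁻⁸·(742)⁴/0.310 = 2.218×10⁵ W/m².
Flux falls as S = L/(4πd²), so d = √(L/(4πS)) = √(1.46×10²⁸/(4π·2.218×10⁵)).

d ≈ 7.24×10¹⁰ m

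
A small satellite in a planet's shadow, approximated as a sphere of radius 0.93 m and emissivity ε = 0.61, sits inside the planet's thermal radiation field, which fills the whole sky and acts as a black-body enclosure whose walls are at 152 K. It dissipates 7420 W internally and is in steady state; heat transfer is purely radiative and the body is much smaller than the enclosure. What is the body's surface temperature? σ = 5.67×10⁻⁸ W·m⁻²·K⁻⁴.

T ≈ 377 K

For a small grey body in a large enclosure, net radiated power = εσA(T⁴ − T_w⁴).
Steady state: P = εσA(T⁴ − T_w⁴) with A = 4πr² = 10.87 m².
T⁴ = P/(εσA) + T_w⁴ = 7420/(0.61·5.67×10⁻⁸·10.87) + (152)⁴
    = 1.974×10¹⁰ + 5.338×10⁸ = 2.027×10¹⁰ K⁴.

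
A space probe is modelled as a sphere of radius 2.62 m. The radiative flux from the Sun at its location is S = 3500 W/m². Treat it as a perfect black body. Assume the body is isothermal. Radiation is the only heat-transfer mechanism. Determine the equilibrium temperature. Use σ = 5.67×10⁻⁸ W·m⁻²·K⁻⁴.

T ≈ 352 K

At equilibrium, absorbed power = emitted power.
Absorbing cross-section = πr² = 21.57 m²; emitting surface = 4πr² = 86.26 m² (ratio 4).
S·A_cross = εσ·A_surf·T⁴  ⇒  T⁴ = S/(4σ).
T⁴ = 1.00·3500/(4·5.67×10⁻⁸) = 1.543×10¹⁰ K⁴.
T = (1.543×10¹⁰)^(1/4).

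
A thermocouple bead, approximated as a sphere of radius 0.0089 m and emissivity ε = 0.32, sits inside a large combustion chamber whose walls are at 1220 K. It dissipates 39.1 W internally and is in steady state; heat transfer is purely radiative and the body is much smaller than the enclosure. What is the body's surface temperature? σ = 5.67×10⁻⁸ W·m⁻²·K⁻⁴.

For a small grey body in a large enclosure, net radiated power = εσA(T⁴ − T_w⁴).
Steady state: P = εσA(T⁴ − T_w⁴) with A = 4πr² = 9.954×10⁻⁴ m².
T⁴ = P/(εσA) + T_w⁴ = 39.1/(0.32·5.67×10⁻⁸·9.954×10⁻⁴) + (1220)⁴
    = 2.165×10¹² + 2.215×10¹² = 4.380×10¹² K⁴.

T ≈ 1450 K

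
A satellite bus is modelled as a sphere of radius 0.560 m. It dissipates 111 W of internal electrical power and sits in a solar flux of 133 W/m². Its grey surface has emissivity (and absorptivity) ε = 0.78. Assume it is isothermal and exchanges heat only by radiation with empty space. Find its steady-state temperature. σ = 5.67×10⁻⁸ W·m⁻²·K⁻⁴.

At steady state, absorbed solar power + internal power = radiated power.
Absorbed: α·S·A_cross = 0.78·133·0.9852 = 102.2 W (cross-section πr²).
Total input = 102.2 + 111 = 213.2 W.
Radiated: εσ·A_surf·T⁴ with A_surf = 4πr² = 3.941 m².
T⁴ = 213.2/(0.78·5.67×10⁻⁸·3.941) = 1.223×10⁹ K⁴.

T ≈ 187 K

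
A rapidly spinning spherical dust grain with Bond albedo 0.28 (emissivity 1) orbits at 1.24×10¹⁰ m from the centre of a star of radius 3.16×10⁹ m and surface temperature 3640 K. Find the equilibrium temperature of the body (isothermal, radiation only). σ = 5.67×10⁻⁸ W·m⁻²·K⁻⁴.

T ≈ 1200 K

The star's surface emits σT_*⁴; at distance d the flux is S = σT_*⁴(R_*/d)².
S = 5.67×10⁻⁸·(3640)⁴·(3.16×10⁹/1.24×10¹⁰)² = 6.464×10⁵ W/m².
For an isothermal sphere T⁴ = (1−a)S/(4σ) = 2.052×10¹² K⁴.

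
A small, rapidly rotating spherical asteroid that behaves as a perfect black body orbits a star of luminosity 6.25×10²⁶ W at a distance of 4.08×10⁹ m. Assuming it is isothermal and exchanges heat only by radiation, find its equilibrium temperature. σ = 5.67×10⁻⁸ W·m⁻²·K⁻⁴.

T ≈ 1910 K

First find the stellar flux at distance d: S = L/(4πd²) = 6.25×10²⁶/(4π·(4.08×10⁹)²) = 2.988×10⁶ W/m².
For an isothermal sphere, absorbed (1−a)S·πr² = emitted σ·4πr²·T⁴, so T⁴ = (1−a)S/(4σ).
T⁴ = 1.00·2.988×10⁶/(4·5.67×10⁻⁸) = 1.317×10¹³ K⁴.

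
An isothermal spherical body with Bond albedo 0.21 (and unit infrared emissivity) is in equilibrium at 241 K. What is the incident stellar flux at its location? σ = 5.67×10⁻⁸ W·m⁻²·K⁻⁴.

S ≈ 968 W/m²

(1−a)S·πr² = σ·4πr²·T⁴ ⇒ S = 4σT⁴/(1−a).
S = 4·5.67×10⁻⁸·3.373×10⁹/0.790.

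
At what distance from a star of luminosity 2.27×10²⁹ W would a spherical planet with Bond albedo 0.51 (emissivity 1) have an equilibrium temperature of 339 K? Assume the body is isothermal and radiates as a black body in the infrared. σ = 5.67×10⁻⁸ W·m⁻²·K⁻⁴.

For an isothermal black-emitting sphere, (1−a)S·πr² = σ·4πr²·T⁴ ⇒ S = 4σT⁴/(1−a).
S = 4·5.67×10⁻⁸·(339)⁴/0.490 = 6113 W/m².
Flux falls as S = L/(4πd²), so d = √(L/(4πS)) = √(2.27×10²⁹/(4π·6113)).

d ≈ 1.72×10¹² m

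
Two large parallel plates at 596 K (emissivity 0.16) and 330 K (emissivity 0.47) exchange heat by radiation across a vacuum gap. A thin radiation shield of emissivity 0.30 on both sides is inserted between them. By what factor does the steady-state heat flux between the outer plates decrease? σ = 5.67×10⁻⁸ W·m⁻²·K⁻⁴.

Without shield: q₀ = σΔ(T⁴)/(1/ε₁+1/ε₂−1) with denominator 7.378.
With shield the two gaps are in series; the resistances add: (1/ε₁+1/ε_s−1)+(1/ε_s+1/ε₂−1) = 8.583+4.461 = 13.04.
Heat-flux ratio q₀/q = 13.04/7.378.

factor ≈ 1.77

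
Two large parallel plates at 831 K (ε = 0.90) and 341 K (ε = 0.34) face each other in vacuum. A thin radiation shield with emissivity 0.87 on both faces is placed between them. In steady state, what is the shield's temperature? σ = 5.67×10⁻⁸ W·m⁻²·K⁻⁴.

T_s ≈ 765 K

In steady state the net flux on the hot side equals that on the cold side.
σ(T₁⁴−T_s⁴)/D₁ = σ(T_s⁴−T₂⁴)/D₂, with D₁ = 1/ε₁+1/ε_s−1 = 1.261, D₂ = 1/ε_s+1/ε₂−1 = 3.091.
Solve for T_s⁴: T_s⁴ = (D₂·T₁⁴ + D₁·T₂⁴)/(D₁+D₂) = 3.426×10¹¹ K⁴.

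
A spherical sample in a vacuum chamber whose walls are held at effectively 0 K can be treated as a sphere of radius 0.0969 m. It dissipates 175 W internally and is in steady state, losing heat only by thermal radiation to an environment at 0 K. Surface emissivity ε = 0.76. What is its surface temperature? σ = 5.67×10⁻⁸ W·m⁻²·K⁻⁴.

T ≈ 431 K

Steady state: internal power = radiated power, P = εσA T⁴.
Radiating area A = 4πr² = 0.1180 m².
T⁴ = P/(εσA) = 175/(0.76·5.67×10⁻⁸·0.1180) = 3.442×10¹⁰ K⁴.
T = (3.442×10¹⁰)^(1/4).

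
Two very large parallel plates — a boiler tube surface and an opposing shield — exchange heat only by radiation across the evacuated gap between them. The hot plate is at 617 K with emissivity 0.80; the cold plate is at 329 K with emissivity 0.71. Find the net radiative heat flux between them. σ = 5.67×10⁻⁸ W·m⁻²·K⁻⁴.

For two infinite grey parallel plates, q = σ(T₁⁴ − T₂⁴)/(1/ε₁ + 1/ε₂ − 1).
T₁⁴ − T₂⁴ = 1.449×10¹¹ − 1.172×10¹⁰ = 1.332×10¹¹ K⁴.
1/ε₁ + 1/ε₂ − 1 = 1.250 + 1.408 − 1 = 1.658.
q = 5.67×10⁻⁸ × 1.332×10¹¹ / 1.658.

q ≈ 4550 W/m²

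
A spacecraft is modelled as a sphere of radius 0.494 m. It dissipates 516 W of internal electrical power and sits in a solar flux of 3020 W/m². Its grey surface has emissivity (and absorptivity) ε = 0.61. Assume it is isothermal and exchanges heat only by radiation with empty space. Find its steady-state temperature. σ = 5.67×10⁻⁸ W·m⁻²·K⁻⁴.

At steady state, absorbed solar power + internal power = radiated power.
Absorbed: α·S·A_cross = 0.61·3020·0.7667 = 1412 W (cross-section πr²).
Total input = 1412 + 516 = 1928 W.
Radiated: εσ·A_surf·T⁴ with A_surf = 4πr² = 3.067 m².
T⁴ = 1928/(0.61·5.67×10⁻⁸·3.067) = 1.818×10¹⁰ K⁴.

T ≈ 367 K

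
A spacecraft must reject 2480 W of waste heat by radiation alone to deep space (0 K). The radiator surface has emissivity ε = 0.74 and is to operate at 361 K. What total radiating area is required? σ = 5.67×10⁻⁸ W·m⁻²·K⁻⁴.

P = εσA T⁴ ⇒ A = P/(εσT⁴).
T⁴ = 1.698×10¹⁰ K⁴.
A = 2480/(0.74 × 5.67×10⁻⁸ × 1.698×10¹⁰).

A ≈ 3.48 m²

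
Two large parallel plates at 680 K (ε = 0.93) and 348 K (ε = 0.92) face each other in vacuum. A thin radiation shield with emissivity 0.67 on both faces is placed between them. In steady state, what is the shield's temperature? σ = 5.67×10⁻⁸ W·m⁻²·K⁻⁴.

In steady state the net flux on the hot side equals that on the cold side.
σ(T₁⁴−T_s⁴)/D₁ = σ(T_s⁴−T₂⁴)/D₂, with D₁ = 1/ε₁+1/ε_s−1 = 1.568, D₂ = 1/ε_s+1/ε₂−1 = 1.579.
Solve for T_s⁴: T_s⁴ = (D₂·T₁⁴ + D₁·T₂⁴)/(D₁+D₂) = 1.146×10¹¹ K⁴.

T_s ≈ 582 K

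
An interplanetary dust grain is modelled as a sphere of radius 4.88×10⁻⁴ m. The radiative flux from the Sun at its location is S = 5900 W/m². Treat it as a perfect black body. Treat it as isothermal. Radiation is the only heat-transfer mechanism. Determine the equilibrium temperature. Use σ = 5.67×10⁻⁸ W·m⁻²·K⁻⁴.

At equilibrium, absorbed power = emitted power.
Absorbing cross-section = πr² = 7.482×10⁻⁷ m²; emitting surface = 4πr² = 2.993×10⁻⁶ m² (ratio 4).
S·A_cross = εσ·A_surf·T⁴  ⇒  T⁴ = S/(4σ).
T⁴ = 1.00·5900/(4·5.67×10⁻⁸) = 2.601×10¹⁰ K⁴.
T = (2.601×10¹⁰)^(1/4).

T ≈ 402 K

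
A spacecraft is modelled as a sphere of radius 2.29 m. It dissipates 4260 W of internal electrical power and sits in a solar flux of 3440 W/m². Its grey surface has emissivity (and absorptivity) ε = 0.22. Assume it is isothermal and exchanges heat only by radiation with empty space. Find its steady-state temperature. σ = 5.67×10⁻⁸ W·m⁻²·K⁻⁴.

At steady state, absorbed solar power + internal power = radiated power.
Absorbed: α·S·A_cross = 0.22·3440·16.47 = 12470 W (cross-section πr²).
Total input = 12470 + 4260 = 16730 W.
Radiated: εσ·A_surf·T⁴ with A_surf = 4πr² = 65.90 m².
T⁴ = 16730/(0.22·5.67×10⁻⁸·65.90) = 2.035×10¹⁰ K⁴.

T ≈ 378 K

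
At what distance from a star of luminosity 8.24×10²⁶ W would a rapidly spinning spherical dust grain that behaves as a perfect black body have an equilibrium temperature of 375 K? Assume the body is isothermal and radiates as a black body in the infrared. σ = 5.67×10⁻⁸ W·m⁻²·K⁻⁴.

For an isothermal black-emitting sphere, (1−a)S·πr² = σ·4πr²·T⁴ ⇒ S = 4σT⁴/(1−a).
S = 4·5.67×10⁻⁸·(375)⁴/1.00 = 4485 W/m².
Flux falls as S = L/(4πd²), so d = √(L/(4πS)) = √(8.24×10²⁶/(4π·4485)).

d ≈ 1.21×10¹¹ m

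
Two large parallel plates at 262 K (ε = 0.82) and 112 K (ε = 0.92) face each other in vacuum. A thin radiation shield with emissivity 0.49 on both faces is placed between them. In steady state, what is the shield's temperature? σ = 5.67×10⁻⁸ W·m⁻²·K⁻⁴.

T_s ≈ 221 K

In steady state the net flux on the hot side equals that on the cold side.
σ(T₁⁴−T_s⁴)/D₁ = σ(T_s⁴−T₂⁴)/D₂, with D₁ = 1/ε₁+1/ε_s−1 = 2.260, D₂ = 1/ε_s+1/ε₂−1 = 2.128.
Solve for T_s⁴: T_s⁴ = (D₂·T₁⁴ + D₁·T₂⁴)/(D₁+D₂) = 2.366×10⁹ K⁴.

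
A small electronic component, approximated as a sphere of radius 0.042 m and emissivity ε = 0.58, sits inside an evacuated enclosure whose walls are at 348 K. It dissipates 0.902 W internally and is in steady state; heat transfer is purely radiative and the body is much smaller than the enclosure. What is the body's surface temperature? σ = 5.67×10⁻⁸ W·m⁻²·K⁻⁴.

For a small grey body in a large enclosure, net radiated power = εσA(T⁴ − T_w⁴).
Steady state: P = εσA(T⁴ − T_w⁴) with A = 4πr² = 0.02217 m².
T⁴ = P/(εσA) + T_w⁴ = 0.902/(0.58·5.67×10⁻⁸·0.02217) + (348)⁴
    = 1.237×10⁹ + 1.467×10¹⁰ = 1.590×10¹⁰ K⁴.

T ≈ 355 K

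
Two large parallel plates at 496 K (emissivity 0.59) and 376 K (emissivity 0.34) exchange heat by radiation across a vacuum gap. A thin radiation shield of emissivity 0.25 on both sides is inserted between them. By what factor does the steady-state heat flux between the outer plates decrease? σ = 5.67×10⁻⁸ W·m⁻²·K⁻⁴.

factor ≈ 2.93

Without shield: q₀ = σΔ(T⁴)/(1/ε₁+1/ε₂−1) with denominator 3.636.
With shield the two gaps are in series; the resistances add: (1/ε₁+1/ε_s−1)+(1/ε_s+1/ε₂−1) = 4.695+5.941 = 10.64.
Heat-flux ratio q₀/q = 10.64/3.636.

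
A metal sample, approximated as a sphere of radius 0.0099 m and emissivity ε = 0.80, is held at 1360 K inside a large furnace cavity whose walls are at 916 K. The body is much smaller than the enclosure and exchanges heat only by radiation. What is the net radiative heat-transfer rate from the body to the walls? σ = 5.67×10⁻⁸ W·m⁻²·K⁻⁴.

P_net ≈ 152 W

For a small grey body in a large enclosure: P_net = εσA(T_body⁴ − T_wall⁴).
A = 4πr² = 0.001232 m²; T_body⁴ − T_wall⁴ = 3.421×10¹² − 7.040×10¹¹ = 2.717×10¹² K⁴.
|P_net| = 0.80·5.67×10⁻⁸·0.001232·2.717×10¹².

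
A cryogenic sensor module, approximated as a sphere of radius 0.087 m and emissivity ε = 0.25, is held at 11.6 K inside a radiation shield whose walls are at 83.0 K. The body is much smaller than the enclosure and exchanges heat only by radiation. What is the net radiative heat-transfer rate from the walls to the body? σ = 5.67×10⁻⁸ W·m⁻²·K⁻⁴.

For a small grey body in a large enclosure: P_net = εσA(T_body⁴ − T_wall⁴).
A = 4πr² = 0.09511 m²; T_body⁴ − T_wall⁴ = 18110 − 4.746×10⁷ = -4.744×10⁷ K⁴.
|P_net| = 0.25·5.67×10⁻⁸·0.09511·4.744×10⁷.

P_net ≈ 0.0640 W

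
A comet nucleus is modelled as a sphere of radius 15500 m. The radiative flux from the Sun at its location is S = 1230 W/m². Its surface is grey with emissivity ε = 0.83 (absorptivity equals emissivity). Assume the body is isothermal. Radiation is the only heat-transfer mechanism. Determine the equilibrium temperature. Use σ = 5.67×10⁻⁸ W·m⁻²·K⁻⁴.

At equilibrium, absorbed power = emitted power.
Absorbing cross-section = πr² = 7.548×10⁸ m²; emitting surface = 4πr² = 3.019×10⁹ m² (ratio 4).
εS·A_cross = εσ·A_surf·T⁴  ⇒  T⁴ = S/(4σ)   (ε cancels).
T⁴ = 1230/(4·5.67×10⁻⁸) = 5.423×10⁹ K⁴.
T = (5.423×10⁹)^(1/4).

T ≈ 271 K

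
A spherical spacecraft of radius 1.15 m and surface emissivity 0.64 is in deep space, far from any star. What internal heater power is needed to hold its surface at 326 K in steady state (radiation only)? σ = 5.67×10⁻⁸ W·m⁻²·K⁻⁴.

P = εσ·4πr²·T⁴.
4πr² = 16.62 m²; T⁴ = 1.129×10¹⁰ K⁴.
P = 0.64·5.67×10⁻⁸·16.62·1.129×10¹⁰.

P ≈ 6810 W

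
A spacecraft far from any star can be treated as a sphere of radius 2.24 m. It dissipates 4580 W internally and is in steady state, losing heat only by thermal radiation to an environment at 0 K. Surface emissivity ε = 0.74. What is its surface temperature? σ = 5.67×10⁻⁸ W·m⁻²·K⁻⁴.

T ≈ 204 K

Steady state: internal power = radiated power, P = εσA T⁴.
Radiating area A = 4πr² = 63.05 m².
T⁴ = P/(εσA) = 4580/(0.74·5.67×10⁻⁸·63.05) = 1.731×10⁹ K⁴.
T = (1.731×10⁹)^(1/4).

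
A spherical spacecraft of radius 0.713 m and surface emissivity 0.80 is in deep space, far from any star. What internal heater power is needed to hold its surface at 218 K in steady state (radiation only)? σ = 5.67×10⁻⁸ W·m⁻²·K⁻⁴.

P ≈ 654 W

P = εσ·4πr²·T⁴.
4πr² = 6.388 m²; T⁴ = 2.259×10⁹ K⁴.
P = 0.80·5.67×10⁻⁸·6.388·2.259×10⁹.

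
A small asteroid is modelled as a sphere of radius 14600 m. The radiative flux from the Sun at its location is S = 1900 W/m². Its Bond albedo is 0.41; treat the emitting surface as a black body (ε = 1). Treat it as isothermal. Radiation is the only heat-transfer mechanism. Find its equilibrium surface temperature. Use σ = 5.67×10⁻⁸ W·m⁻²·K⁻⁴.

At equilibrium, absorbed power = emitted power.
Absorbing cross-section = πr² = 6.697×10⁸ m²; emitting surface = 4πr² = 2.679×10⁹ m² (ratio 4).
(1−a)S·A_cross = εσ·A_surf·T⁴  ⇒  T⁴ = (1−a)S/(4σ).
T⁴ = 0.590·1900/(4·5.67×10⁻⁸) = 4.943×10⁹ K⁴.
T = (4.943×10⁹)^(1/4).

T ≈ 265 K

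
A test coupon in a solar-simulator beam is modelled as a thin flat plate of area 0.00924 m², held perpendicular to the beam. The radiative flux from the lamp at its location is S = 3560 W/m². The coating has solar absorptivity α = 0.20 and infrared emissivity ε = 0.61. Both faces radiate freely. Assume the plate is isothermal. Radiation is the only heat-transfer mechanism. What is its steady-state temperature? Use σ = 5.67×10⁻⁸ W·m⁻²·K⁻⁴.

At equilibrium, absorbed power = emitted power.
Absorbing cross-section = A = 0.009240 m²; emitting surface = 2A = 0.01848 m² (ratio 2).
αS·A_cross = εσ·A_surf·T⁴  ⇒  T⁴ = αS/(ε·2σ).
T⁴ = 0.200·3560/(0.61·2·5.67×10⁻⁸) = 1.029×10¹⁰ K⁴.
T = (1.029×10¹⁰)^(1/4).

T ≈ 319 K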